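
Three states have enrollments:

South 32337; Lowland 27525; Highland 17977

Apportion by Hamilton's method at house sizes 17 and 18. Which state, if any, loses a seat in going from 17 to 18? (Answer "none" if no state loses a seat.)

none

At 17 seats: South 7, Lowland 6, Highland 4.
At 18 seats: South 8, Lowland 6, Highland 4.
No state's allocation decreased.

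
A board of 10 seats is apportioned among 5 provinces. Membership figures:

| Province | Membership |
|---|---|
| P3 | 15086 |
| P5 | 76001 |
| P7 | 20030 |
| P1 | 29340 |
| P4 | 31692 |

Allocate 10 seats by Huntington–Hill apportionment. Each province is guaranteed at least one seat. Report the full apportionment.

P3: 1, P5: 4, P7: 1, P1: 2, P4: 2

With divisor 18870: modified quotas P3 0.799, P5 4.028, P7 1.061, P1 1.555, P4 1.679.
Geometric-mean thresholds: P3 (min 1), P5 √(4·5)=4.472, P7 √(1·2)=1.414, P1 √(1·2)=1.414, P4 √(1·2)=1.414.
Each quota rounded against its threshold gives P3 1, P5 4, P7 1, P1 2, P4 2 (total 10).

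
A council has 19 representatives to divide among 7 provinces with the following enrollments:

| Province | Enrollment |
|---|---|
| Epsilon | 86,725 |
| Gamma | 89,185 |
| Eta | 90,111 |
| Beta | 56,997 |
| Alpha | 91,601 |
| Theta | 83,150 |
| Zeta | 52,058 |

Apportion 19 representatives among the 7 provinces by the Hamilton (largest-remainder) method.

The standard divisor is 549827/19 ≈ 28938.263.
Standard quotas: Epsilon 2.9969, Gamma 3.0819, Eta 3.1139, Beta 1.9696, Alpha 3.1654, Theta 2.8734, Zeta 1.7989.
Lower quotas: Epsilon 2, Gamma 3, Eta 3, Beta 1, Alpha 3, Theta 2, Zeta 1 (sum 15, leaving 4 seats).
Remainders in descending order: Epsilon 0.9969, Beta 0.9696, Theta 0.8734, Zeta 0.7989, Alpha 0.1654, Eta 0.1139, Gamma 0.0819.
Largest remainders: Epsilon, Beta, Theta, Zeta receive the extra seats.

Epsilon=3; Gamma=3; Eta=3; Beta=2; Alpha=3; Theta=3; Zeta=2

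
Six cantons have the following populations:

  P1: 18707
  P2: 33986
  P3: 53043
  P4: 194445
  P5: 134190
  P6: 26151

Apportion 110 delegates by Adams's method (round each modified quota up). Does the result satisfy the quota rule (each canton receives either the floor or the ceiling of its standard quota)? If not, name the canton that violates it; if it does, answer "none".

P4

Standard quotas: P1 4.468, P2 8.118, P3 12.670, P4 46.445, P5 32.053, P6 6.246.
Adams allocation: P1 5, P2 8, P3 13, P4 45, P5 32, P6 7.
P4 has quota 46.445 (lower 46, upper 47) but receives 45 — outside the quota interval.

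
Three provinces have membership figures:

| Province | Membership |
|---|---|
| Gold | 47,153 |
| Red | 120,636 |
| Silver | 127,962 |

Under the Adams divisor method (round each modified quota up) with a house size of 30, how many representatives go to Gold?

5

Standard divisor 295751/30 ≈ 9858.367; standard quotas: Gold 4.783, Red 12.237, Silver 12.980.
Rounding up gives 5, 13, 13 = 31 seats, so the divisor must be adjusted.
With modified divisor 10400: modified quotas Gold 4.534, Red 11.600, Silver 12.304.
Rounding up: Gold 5, Red 12, Silver 13 (total 30).
Gold receives 5.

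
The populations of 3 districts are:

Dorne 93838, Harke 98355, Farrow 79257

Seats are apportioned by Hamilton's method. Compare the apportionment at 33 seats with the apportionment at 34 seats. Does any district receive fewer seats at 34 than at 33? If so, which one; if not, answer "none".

none

At 33 seats: Dorne 11, Harke 12, Farrow 10.
At 34 seats: Dorne 12, Harke 12, Farrow 10.
No district's allocation decreased.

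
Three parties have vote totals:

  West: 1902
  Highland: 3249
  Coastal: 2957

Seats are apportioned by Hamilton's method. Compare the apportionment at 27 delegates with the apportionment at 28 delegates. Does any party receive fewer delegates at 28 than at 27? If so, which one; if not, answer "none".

At 27 seats: West 6, Highland 11, Coastal 10.
At 28 seats: West 7, Highland 11, Coastal 10.
No party's allocation decreased.

none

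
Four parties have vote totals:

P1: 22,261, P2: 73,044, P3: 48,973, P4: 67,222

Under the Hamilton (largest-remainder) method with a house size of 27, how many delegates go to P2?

Total 211500; standard divisor 211500/27 ≈ 7833.333.
Standard quotas: P1 2.8418, P2 9.3248, P3 6.2519, P4 8.5815.
Lower quotas: P1 2, P2 9, P3 6, P4 8 (sum 25, leaving 2 seats).
Remainders in descending order: P1 0.8418, P4 0.5815, P2 0.3248, P3 0.2519.
Largest remainders: P1, P4 receive the extra seats.
P2 receives 9.

9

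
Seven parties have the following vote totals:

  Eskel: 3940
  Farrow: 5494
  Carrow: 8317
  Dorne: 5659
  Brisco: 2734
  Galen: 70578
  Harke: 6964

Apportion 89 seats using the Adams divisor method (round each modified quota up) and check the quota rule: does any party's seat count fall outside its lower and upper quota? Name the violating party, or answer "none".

Standard quotas: Eskel 3.382, Farrow 4.716, Carrow 7.139, Dorne 4.857, Brisco 2.347, Galen 60.581, Harke 5.978.
Adams allocation: Eskel 4, Farrow 5, Carrow 7, Dorne 5, Brisco 3, Galen 59, Harke 6.
Galen has quota 60.581 (lower 60, upper 61) but receives 59 — outside the quota interval.

Galen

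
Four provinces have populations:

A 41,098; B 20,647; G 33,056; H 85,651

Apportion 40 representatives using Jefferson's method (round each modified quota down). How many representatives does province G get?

Standard divisor 180452/40 ≈ 4511.3; standard quotas: A 9.110, B 4.577, G 7.327, H 18.986.
Rounding down gives 9, 4, 7, 18 = 38 seats, so the divisor must be adjusted.
With modified divisor 4200: modified quotas A 9.785, B 4.916, G 7.870, H 20.393.
Rounding down: A 9, B 4, G 7, H 20 (total 40).
G receives 7.

7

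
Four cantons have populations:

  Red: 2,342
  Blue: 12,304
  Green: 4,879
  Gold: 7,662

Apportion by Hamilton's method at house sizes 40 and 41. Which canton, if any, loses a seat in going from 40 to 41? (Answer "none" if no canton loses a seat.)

Red

At 40 seats: Red 4, Blue 18, Green 7, Gold 11.
At 41 seats: Red 3, Blue 19, Green 7, Gold 12.
Red drops from 4 to 3.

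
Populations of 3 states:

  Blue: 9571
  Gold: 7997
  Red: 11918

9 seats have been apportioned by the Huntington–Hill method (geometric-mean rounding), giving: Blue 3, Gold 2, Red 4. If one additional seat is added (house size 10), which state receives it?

Priority for the next seat is population ÷ (√(s·(s+1))).
Priorities: Blue 2762.910, Gold 3264.762, Red 2664.946.
Highest priority: Gold.

Gold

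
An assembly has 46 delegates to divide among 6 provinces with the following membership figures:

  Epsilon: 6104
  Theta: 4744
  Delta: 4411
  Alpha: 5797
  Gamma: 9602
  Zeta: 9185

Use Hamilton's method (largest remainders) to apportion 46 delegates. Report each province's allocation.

The standard divisor is 39843/46 ≈ 866.152.
Standard quotas: Epsilon 7.0473, Theta 5.4771, Delta 5.0926, Alpha 6.6928, Gamma 11.0858, Zeta 10.6044.
Lower quotas: Epsilon 7, Theta 5, Delta 5, Alpha 6, Gamma 11, Zeta 10 (sum 44, leaving 2 seats).
Remainders in descending order: Alpha 0.6928, Zeta 0.6044, Theta 0.4771, Delta 0.0926, Gamma 0.0858, Epsilon 0.0473.
Largest remainders: Alpha, Zeta receive the extra seats.

Epsilon: 7, Theta: 5, Delta: 5, Alpha: 7, Gamma: 11, Zeta: 11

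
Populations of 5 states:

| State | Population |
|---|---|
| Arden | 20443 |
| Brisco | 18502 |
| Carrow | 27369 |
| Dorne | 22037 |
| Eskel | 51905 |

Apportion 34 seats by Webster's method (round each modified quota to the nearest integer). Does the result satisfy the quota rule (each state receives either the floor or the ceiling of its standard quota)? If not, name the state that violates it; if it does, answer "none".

none

Standard quotas: Arden 4.956, Brisco 4.485, Carrow 6.635, Dorne 5.342, Eskel 12.582.
Webster allocation: Arden 5, Brisco 4, Carrow 7, Dorne 5, Eskel 13.
Every allocation lies between the lower and upper quota.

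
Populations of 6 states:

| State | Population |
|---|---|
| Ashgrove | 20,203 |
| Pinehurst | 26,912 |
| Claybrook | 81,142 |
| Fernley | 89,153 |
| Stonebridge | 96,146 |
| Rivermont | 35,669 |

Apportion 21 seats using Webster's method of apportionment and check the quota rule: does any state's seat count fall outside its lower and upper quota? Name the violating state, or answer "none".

none

Standard quotas: Ashgrove 1.215, Pinehurst 1.618, Claybrook 4.879, Fernley 5.361, Stonebridge 5.782, Rivermont 2.145.
Webster allocation: Ashgrove 1, Pinehurst 2, Claybrook 5, Fernley 5, Stonebridge 6, Rivermont 2.
Every allocation lies between the lower and upper quota.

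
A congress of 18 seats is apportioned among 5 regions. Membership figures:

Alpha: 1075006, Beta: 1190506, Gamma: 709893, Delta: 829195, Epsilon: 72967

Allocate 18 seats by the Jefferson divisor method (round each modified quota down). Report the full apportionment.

Standard divisor 3877567/18 ≈ 215420.389; standard quotas: Alpha 4.990, Beta 5.526, Gamma 3.295, Delta 3.849, Epsilon 0.339.
Rounding down gives 4, 5, 3, 3, 0 = 15 seats, so the divisor must be adjusted.
With modified divisor 188800: modified quotas Alpha 5.694, Beta 6.306, Gamma 3.760, Delta 4.392, Epsilon 0.386.
Rounding down: Alpha 5, Beta 6, Gamma 3, Delta 4, Epsilon 0 (total 18).

Alpha 5; Beta 6; Gamma 3; Delta 4; Epsilon 0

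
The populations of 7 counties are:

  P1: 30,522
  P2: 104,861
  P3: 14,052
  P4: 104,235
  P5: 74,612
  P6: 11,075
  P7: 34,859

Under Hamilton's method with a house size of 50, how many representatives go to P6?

The standard divisor is 374216/50 ≈ 7484.32.
Standard quotas: P1 4.0781, P2 14.0108, P3 1.8775, P4 13.9271, P5 9.9691, P6 1.4798, P7 4.6576.
Lower quotas: P1 4, P2 14, P3 1, P4 13, P5 9, P6 1, P7 4 (sum 46, leaving 4 seats).
Remainders in descending order: P5 0.9691, P4 0.9271, P3 0.8775, P7 0.6576, P6 0.4798, P1 0.0781, P2 0.0108.
The surplus seats go to P5, P4, P3, P7.
P6 receives 1.

1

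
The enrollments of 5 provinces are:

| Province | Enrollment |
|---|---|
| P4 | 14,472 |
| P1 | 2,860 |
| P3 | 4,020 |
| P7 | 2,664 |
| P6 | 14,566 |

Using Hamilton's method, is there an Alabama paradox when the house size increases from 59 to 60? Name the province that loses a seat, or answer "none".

P1

At 59 seats: P4 22, P1 5, P3 6, P7 4, P6 22.
At 60 seats: P4 23, P1 4, P3 6, P7 4, P6 23.
P1 drops from 5 to 4.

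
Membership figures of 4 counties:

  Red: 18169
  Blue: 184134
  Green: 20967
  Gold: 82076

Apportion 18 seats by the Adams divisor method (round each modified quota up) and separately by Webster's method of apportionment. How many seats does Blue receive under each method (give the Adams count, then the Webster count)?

Adams: Red 1, Blue 10, Green 2, Gold 5.
Webster: Red 1, Blue 11, Green 1, Gold 5.
Blue gets 10 under Adams and 11 under Webster.

10 and 11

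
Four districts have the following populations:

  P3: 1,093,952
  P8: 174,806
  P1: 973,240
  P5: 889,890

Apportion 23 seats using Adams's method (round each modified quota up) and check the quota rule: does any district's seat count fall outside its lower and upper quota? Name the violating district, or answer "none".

none

Standard quotas: P3 8.034, P8 1.284, P1 7.147, P5 6.535.
Adams allocation: P3 8, P8 2, P1 7, P5 6.
Every allocation lies between the lower and upper quota.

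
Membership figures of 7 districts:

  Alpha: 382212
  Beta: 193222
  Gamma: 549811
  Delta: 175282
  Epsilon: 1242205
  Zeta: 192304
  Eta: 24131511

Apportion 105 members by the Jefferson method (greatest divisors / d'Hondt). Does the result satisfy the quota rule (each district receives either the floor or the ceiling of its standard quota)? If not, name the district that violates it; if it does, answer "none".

Eta

Standard quotas: Alpha 1.494, Beta 0.755, Gamma 2.149, Delta 0.685, Epsilon 4.855, Zeta 0.752, Eta 94.311.
Jefferson allocation: Alpha 1, Beta 0, Gamma 2, Delta 0, Epsilon 5, Zeta 0, Eta 97.
Eta has quota 94.311 (lower 94, upper 95) but receives 97 — outside the quota interval.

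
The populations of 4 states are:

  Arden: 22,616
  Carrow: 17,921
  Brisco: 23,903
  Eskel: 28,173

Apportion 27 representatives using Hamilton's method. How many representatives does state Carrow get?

5

Standard divisor: 92613 ÷ 27 ≈ 3430.111.
Standard quotas: Arden 6.5934, Carrow 5.2246, Brisco 6.9686, Eskel 8.2134.
Lower quotas: Arden 6, Carrow 5, Brisco 6, Eskel 8 (sum 25, leaving 2 seats).
Remainders in descending order: Brisco 0.9686, Arden 0.5934, Carrow 0.2246, Eskel 0.2134.
The surplus seats go to Brisco, Arden.
Carrow receives 5.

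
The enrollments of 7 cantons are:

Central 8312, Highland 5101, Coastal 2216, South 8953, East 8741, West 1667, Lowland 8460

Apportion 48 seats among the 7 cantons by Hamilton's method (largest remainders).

The standard divisor is 43450/48 ≈ 905.208.
Standard quotas: Central 9.1824, Highland 5.6352, Coastal 2.4481, South 9.8905, East 9.6563, West 1.8416, Lowland 9.3459.
Lower quotas: Central 9, Highland 5, Coastal 2, South 9, East 9, West 1, Lowland 9 (sum 44, leaving 4 seats).
Remainders in descending order: South 0.8905, West 0.8416, East 0.6563, Highland 0.6352, Coastal 0.4481, Lowland 0.3459, Central 0.1824.
The surplus seats go to South, West, East, Highland.

Central 9, Highland 6, Coastal 2, South 10, East 10, West 2, Lowland 9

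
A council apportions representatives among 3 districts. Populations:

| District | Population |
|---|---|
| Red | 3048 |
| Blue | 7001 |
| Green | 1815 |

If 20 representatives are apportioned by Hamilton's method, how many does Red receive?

5

Standard divisor: 11864 ÷ 20 ≈ 593.2.
Standard quotas: Red 5.1382, Blue 11.8021, Green 3.0597.
Lower quotas: Red 5, Blue 11, Green 3 (sum 19, leaving 1 seat).
Remainders in descending order: Blue 0.8021, Red 0.1382, Green 0.0597.
Largest remainder: Blue receives the extra seat.
Red receives 5.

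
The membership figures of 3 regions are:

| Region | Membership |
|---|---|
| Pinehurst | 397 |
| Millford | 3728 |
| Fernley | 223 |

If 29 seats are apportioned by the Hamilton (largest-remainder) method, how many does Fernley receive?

1

The standard divisor is 4348/29 ≈ 149.931.
Standard quotas: Pinehurst 2.648, Millford 24.865, Fernley 1.487.
Lower quotas: Pinehurst 2, Millford 24, Fernley 1 (sum 27, leaving 2 seats).
Remainders in descending order: Millford 0.865, Pinehurst 0.648, Fernley 0.487.
Largest remainders: Millford, Pinehurst receive the extra seats.
Fernley receives 1.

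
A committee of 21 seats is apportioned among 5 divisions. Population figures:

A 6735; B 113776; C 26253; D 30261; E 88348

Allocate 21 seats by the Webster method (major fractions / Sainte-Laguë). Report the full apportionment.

Standard divisor 265373/21 ≈ 12636.81; standard quotas: A 0.533, B 9.004, C 2.078, D 2.395, E 6.991.
Rounding to the nearest integer gives A 1, B 9, C 2, D 2, E 7 — total 21, matching the house size, so no adjustment is needed.

A 1; B 9; C 2; D 2; E 7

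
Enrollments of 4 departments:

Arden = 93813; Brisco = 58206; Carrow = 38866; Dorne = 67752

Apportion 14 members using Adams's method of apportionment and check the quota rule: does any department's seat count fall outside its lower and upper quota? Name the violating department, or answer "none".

Standard quotas: Arden 5.078, Brisco 3.151, Carrow 2.104, Dorne 3.667.
Adams allocation: Arden 5, Brisco 3, Carrow 2, Dorne 4.
Every allocation lies between the lower and upper quota.

none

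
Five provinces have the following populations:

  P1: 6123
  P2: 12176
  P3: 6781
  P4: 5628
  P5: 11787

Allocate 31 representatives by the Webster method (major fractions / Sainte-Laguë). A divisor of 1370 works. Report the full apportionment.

With modified divisor 1370: modified quotas P1 4.469, P2 8.888, P3 4.950, P4 4.108, P5 8.604.
Rounding to the nearest integer: P1 4, P2 9, P3 5, P4 4, P5 9 (total 31).

P1 4, P2 9, P3 5, P4 4, P5 9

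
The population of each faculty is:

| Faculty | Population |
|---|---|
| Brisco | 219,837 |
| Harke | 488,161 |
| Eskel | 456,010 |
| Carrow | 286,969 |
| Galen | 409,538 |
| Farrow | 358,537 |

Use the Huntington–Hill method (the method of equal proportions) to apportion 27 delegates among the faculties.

Brisco: 3; Harke: 6; Eskel: 6; Carrow: 3; Galen: 5; Farrow: 4

With divisor 83048: modified quotas Brisco 2.647, Harke 5.878, Eskel 5.491, Carrow 3.455, Galen 4.931, Farrow 4.317.
Geometric-mean thresholds: Brisco √(2·3)=2.449, Harke √(5·6)=5.477, Eskel √(5·6)=5.477, Carrow √(3·4)=3.464, Galen √(4·5)=4.472, Farrow √(4·5)=4.472.
Each quota rounded against its threshold gives Brisco 3, Harke 6, Eskel 6, Carrow 3, Galen 5, Farrow 4 (total 27).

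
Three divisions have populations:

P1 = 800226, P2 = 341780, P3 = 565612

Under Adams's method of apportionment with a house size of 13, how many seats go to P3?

Standard divisor 1707618/13 ≈ 131355.231; standard quotas: P1 6.092, P2 2.602, P3 4.306.
Rounding up gives 7, 3, 5 = 15 seats, so the divisor must be adjusted.
With modified divisor 150700: modified quotas P1 5.310, P2 2.268, P3 3.753.
Rounding up: P1 6, P2 3, P3 4 (total 13).
P3 receives 4.

4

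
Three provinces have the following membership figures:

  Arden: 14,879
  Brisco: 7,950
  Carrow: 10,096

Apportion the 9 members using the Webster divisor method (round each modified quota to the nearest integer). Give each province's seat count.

Arden 4, Brisco 2, Carrow 3

Standard divisor 32925/9 ≈ 3658.333; standard quotas: Arden 4.067, Brisco 2.173, Carrow 2.760.
Rounding to the nearest integer gives Arden 4, Brisco 2, Carrow 3 — total 9, matching the house size, so no adjustment is needed.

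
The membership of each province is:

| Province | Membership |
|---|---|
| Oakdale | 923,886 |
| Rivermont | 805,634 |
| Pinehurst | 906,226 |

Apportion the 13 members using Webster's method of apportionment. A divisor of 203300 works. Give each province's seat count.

Oakdale=5, Rivermont=4, Pinehurst=4

With modified divisor 203300: modified quotas Oakdale 4.544, Rivermont 3.963, Pinehurst 4.458.
Rounding to the nearest integer: Oakdale 5, Rivermont 4, Pinehurst 4 (total 13).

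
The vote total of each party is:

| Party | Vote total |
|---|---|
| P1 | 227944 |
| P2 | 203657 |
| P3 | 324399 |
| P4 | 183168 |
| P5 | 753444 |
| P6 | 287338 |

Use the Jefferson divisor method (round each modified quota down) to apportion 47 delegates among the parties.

P1=5, P2=5, P3=8, P4=4, P5=18, P6=7

Standard divisor 1979950/47 ≈ 42126.596; standard quotas: P1 5.411, P2 4.834, P3 7.701, P4 4.348, P5 17.885, P6 6.821.
Rounding down gives 5, 4, 7, 4, 17, 6 = 43 seats, so the divisor must be adjusted.
With modified divisor 40100: modified quotas P1 5.684, P2 5.079, P3 8.090, P4 4.568, P5 18.789, P6 7.166.
Rounding down: P1 5, P2 5, P3 8, P4 4, P5 18, P6 7 (total 47).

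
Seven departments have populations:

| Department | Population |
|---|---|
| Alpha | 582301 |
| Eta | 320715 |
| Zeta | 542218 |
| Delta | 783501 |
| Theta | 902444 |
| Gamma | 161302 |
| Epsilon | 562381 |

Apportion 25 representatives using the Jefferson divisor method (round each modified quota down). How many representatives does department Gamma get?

1

Standard divisor 3854862/25 ≈ 154194.48; standard quotas: Alpha 3.776, Eta 2.080, Zeta 3.516, Delta 5.081, Theta 5.853, Gamma 1.046, Epsilon 3.647.
Rounding down gives 3, 2, 3, 5, 5, 1, 3 = 22 seats, so the divisor must be adjusted.
With modified divisor 138100: modified quotas Alpha 4.217, Eta 2.322, Zeta 3.926, Delta 5.673, Theta 6.535, Gamma 1.168, Epsilon 4.072.
Rounding down: Alpha 4, Eta 2, Zeta 3, Delta 5, Theta 6, Gamma 1, Epsilon 4 (total 25).
Gamma receives 1.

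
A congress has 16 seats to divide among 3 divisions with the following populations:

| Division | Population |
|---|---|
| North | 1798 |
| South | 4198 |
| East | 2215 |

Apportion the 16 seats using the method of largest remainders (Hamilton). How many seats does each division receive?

North 4, South 8, East 4

Standard divisor: 8211 ÷ 16 ≈ 513.188.
Standard quotas: North 3.504, South 8.180, East 4.316.
Lower quotas: North 3, South 8, East 4 (sum 15, leaving 1 seat).
Remainders in descending order: North 0.504, East 0.316, South 0.180.
Largest remainder: North receives the extra seat.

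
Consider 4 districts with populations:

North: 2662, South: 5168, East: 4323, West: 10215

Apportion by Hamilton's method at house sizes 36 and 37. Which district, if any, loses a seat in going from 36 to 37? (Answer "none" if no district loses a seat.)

none

At 36 seats: North 4, South 8, East 7, West 17.
At 37 seats: North 4, South 9, East 7, West 17.
No district's allocation decreased.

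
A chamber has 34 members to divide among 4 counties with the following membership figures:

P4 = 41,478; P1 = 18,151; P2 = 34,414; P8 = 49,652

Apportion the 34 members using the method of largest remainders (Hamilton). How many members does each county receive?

P4: 10, P1: 4, P2: 8, P8: 12

Standard divisor: 143695 ÷ 34 ≈ 4226.324.
Standard quotas: P4 9.8142, P1 4.2947, P2 8.1428, P8 11.7483.
Lower quotas: P4 9, P1 4, P2 8, P8 11 (sum 32, leaving 2 seats).
Remainders in descending order: P4 0.8142, P8 0.7483, P1 0.2947, P2 0.1428.
The surplus seats go to P4, P8.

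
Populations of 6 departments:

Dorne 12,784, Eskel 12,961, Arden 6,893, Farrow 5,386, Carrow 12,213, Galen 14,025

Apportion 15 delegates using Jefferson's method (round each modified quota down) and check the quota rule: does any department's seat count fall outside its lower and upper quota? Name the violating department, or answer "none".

none

Standard quotas: Dorne 2.984, Eskel 3.025, Arden 1.609, Farrow 1.257, Carrow 2.851, Galen 3.274.
Jefferson allocation: Dorne 3, Eskel 3, Arden 1, Farrow 1, Carrow 3, Galen 4.
Every allocation lies between the lower and upper quota.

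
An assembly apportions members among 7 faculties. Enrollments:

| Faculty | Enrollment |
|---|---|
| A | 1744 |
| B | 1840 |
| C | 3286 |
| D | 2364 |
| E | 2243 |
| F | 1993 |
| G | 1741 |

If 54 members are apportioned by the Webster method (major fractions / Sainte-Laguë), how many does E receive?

8

Standard divisor 15211/54 ≈ 281.685; standard quotas: A 6.191, B 6.532, C 11.666, D 8.392, E 7.963, F 7.075, G 6.181.
Rounding to the nearest integer gives A 6, B 7, C 12, D 8, E 8, F 7, G 6 — total 54, matching the house size, so no adjustment is needed.
E receives 8.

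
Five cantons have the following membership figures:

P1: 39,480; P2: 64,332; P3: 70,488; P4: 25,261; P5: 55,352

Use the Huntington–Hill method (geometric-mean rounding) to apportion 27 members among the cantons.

P1: 4; P2: 7; P3: 7; P4: 3; P5: 6

With divisor 9673: modified quotas P1 4.081, P2 6.651, P3 7.287, P4 2.611, P5 5.722.
Geometric-mean thresholds: P1 √(4·5)=4.472, P2 √(6·7)=6.481, P3 √(7·8)=7.483, P4 √(2·3)=2.449, P5 √(5·6)=5.477.
Each quota rounded against its threshold gives P1 4, P2 7, P3 7, P4 3, P5 6 (total 27).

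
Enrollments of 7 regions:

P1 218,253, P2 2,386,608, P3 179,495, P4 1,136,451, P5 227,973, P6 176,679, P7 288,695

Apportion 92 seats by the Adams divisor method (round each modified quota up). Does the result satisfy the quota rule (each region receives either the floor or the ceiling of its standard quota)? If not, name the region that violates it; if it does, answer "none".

P2

Standard quotas: P1 4.352, P2 47.586, P3 3.579, P4 22.659, P5 4.545, P6 3.523, P7 5.756.
Adams allocation: P1 5, P2 46, P3 4, P4 22, P5 5, P6 4, P7 6.
P2 has quota 47.586 (lower 47, upper 48) but receives 46 — outside the quota interval.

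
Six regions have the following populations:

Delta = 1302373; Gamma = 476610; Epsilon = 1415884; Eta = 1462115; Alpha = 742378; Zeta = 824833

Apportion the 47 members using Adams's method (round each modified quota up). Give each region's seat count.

Delta 10, Gamma 4, Epsilon 10, Eta 11, Alpha 6, Zeta 6

Standard divisor 6224193/47 ≈ 132429.638; standard quotas: Delta 9.834, Gamma 3.599, Epsilon 10.692, Eta 11.041, Alpha 5.606, Zeta 6.228.
Rounding up gives 10, 4, 11, 12, 6, 7 = 50 seats, so the divisor must be adjusted.
With modified divisor 143100: modified quotas Delta 9.101, Gamma 3.331, Epsilon 9.894, Eta 10.217, Alpha 5.188, Zeta 5.764.
Rounding up: Delta 10, Gamma 4, Epsilon 10, Eta 11, Alpha 6, Zeta 6 (total 47).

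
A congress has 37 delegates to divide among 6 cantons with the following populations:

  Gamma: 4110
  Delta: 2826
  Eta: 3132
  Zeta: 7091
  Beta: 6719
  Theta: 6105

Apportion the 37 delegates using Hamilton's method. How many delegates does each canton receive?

Gamma=5; Delta=3; Eta=4; Zeta=9; Beta=8; Theta=8

The standard divisor is 29983/37 ≈ 810.351.
Standard quotas: Gamma 5.0719, Delta 3.4874, Eta 3.8650, Zeta 8.7505, Beta 8.2915, Theta 7.5338.
Lower quotas: Gamma 5, Delta 3, Eta 3, Zeta 8, Beta 8, Theta 7 (sum 34, leaving 3 seats).
Remainders in descending order: Eta 0.8650, Zeta 0.7505, Theta 0.5338, Delta 0.4874, Beta 0.2915, Gamma 0.0719.
Largest remainders: Eta, Zeta, Theta receive the extra seats.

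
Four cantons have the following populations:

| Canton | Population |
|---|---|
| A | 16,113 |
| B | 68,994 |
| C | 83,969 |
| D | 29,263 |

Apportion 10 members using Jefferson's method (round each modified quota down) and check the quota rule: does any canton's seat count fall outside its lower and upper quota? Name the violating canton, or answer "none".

none

Standard quotas: A 0.812, B 3.479, C 4.234, D 1.475.
Jefferson allocation: A 0, B 4, C 5, D 1.
Every allocation lies between the lower and upper quota.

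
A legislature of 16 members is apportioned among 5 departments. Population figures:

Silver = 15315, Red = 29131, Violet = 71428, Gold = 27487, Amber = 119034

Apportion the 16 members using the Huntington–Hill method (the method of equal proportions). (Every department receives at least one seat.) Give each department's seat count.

Silver 1; Red 2; Violet 4; Gold 2; Amber 7

With divisor 17170: modified quotas Silver 0.892, Red 1.697, Violet 4.160, Gold 1.601, Amber 6.933.
Geometric-mean thresholds: Silver (min 1), Red √(1·2)=1.414, Violet √(4·5)=4.472, Gold √(1·2)=1.414, Amber √(6·7)=6.481.
Each quota rounded against its threshold gives Silver 1, Red 2, Violet 4, Gold 2, Amber 7 (total 16).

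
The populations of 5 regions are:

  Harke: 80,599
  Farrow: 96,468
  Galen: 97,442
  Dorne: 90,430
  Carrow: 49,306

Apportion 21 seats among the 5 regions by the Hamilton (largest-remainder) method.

Total 414245; standard divisor 414245/21 ≈ 19725.952.
Standard quotas: Harke 4.0859, Farrow 4.8904, Galen 4.9398, Dorne 4.5843, Carrow 2.4995.
Lower quotas: Harke 4, Farrow 4, Galen 4, Dorne 4, Carrow 2 (sum 18, leaving 3 seats).
Remainders in descending order: Galen 0.9398, Farrow 0.8904, Dorne 0.5843, Carrow 0.4995, Harke 0.0859.
Largest remainders: Galen, Farrow, Dorne receive the extra seats.

Harke: 4, Farrow: 5, Galen: 5, Dorne: 5, Carrow: 2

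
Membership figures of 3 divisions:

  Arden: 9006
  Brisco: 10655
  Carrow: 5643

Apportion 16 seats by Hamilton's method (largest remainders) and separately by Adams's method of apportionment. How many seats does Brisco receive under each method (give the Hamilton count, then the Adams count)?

Hamilton: Arden 6, Brisco 7, Carrow 3.
Adams: Arden 6, Brisco 6, Carrow 4.
Brisco gets 7 under Hamilton and 6 under Adams.

7 and 6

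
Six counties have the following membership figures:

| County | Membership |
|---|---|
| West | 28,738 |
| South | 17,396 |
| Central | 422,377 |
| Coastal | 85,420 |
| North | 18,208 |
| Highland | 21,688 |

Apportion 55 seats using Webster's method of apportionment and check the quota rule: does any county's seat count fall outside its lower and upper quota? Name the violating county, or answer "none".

Central

Standard quotas: West 2.662, South 1.611, Central 39.120, Coastal 7.912, North 1.686, Highland 2.009.
Webster allocation: West 3, South 2, Central 38, Coastal 8, North 2, Highland 2.
Central has quota 39.120 (lower 39, upper 40) but receives 38 — outside the quota interval.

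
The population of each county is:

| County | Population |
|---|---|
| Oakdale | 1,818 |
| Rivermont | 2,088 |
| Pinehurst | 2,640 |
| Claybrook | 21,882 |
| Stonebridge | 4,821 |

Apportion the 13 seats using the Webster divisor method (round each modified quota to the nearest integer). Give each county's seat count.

Standard divisor 33249/13 ≈ 2557.615; standard quotas: Oakdale 0.711, Rivermont 0.816, Pinehurst 1.032, Claybrook 8.556, Stonebridge 1.885.
Rounding to the nearest integer gives 1, 1, 1, 9, 2 = 14 seats, so the divisor must be adjusted.
With modified divisor 2700: modified quotas Oakdale 0.673, Rivermont 0.773, Pinehurst 0.978, Claybrook 8.104, Stonebridge 1.786.
Rounding to the nearest integer: Oakdale 1, Rivermont 1, Pinehurst 1, Claybrook 8, Stonebridge 2 (total 13).

Oakdale 1, Rivermont 1, Pinehurst 1, Claybrook 8, Stonebridge 2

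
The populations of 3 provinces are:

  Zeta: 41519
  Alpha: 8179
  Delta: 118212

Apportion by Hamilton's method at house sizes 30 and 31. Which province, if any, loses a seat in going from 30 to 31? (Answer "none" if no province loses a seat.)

At 30 seats: Zeta 7, Alpha 2, Delta 21.
At 31 seats: Zeta 8, Alpha 1, Delta 22.
Alpha drops from 2 to 1.

Alpha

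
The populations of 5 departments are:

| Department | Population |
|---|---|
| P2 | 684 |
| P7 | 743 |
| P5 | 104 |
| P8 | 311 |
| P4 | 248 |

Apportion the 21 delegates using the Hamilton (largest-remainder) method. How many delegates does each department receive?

Standard divisor: 2090 ÷ 21 ≈ 99.524.
Standard quotas: P2 6.873, P7 7.466, P5 1.045, P8 3.125, P4 2.492.
Lower quotas: P2 6, P7 7, P5 1, P8 3, P4 2 (sum 19, leaving 2 seats).
Remainders in descending order: P2 0.873, P4 0.492, P7 0.466, P8 0.125, P5 0.045.
Largest remainders: P2, P4 receive the extra seats.

P2 7, P7 7, P5 1, P8 3, P4 3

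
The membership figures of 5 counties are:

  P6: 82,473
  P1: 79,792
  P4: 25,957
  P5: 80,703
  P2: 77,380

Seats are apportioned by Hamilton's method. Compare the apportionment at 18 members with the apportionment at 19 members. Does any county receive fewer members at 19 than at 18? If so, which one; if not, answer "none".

At 18 seats: P6 4, P1 4, P4 2, P5 4, P2 4.
At 19 seats: P6 5, P1 4, P4 1, P5 5, P2 4.
P4 drops from 2 to 1.

P4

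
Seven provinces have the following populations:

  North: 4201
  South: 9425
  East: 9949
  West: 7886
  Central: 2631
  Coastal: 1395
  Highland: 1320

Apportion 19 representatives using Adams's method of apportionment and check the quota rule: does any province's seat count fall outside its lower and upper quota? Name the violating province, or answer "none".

Standard quotas: North 2.169, South 4.865, East 5.136, West 4.071, Central 1.358, Coastal 0.720, Highland 0.681.
Adams allocation: North 2, South 4, East 5, West 4, Central 2, Coastal 1, Highland 1.
Every allocation lies between the lower and upper quota.

none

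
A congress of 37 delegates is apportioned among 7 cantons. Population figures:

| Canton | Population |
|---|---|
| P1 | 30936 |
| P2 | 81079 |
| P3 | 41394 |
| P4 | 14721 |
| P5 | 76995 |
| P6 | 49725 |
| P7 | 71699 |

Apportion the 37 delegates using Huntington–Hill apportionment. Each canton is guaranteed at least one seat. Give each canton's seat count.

P1 3; P2 8; P3 4; P4 2; P5 8; P6 5; P7 7

With divisor 9935: modified quotas P1 3.114, P2 8.161, P3 4.166, P4 1.482, P5 7.750, P6 5.005, P7 7.217.
Geometric-mean thresholds: P1 √(3·4)=3.464, P2 √(8·9)=8.485, P3 √(4·5)=4.472, P4 √(1·2)=1.414, P5 √(7·8)=7.483, P6 √(5·6)=5.477, P7 √(7·8)=7.483.
Each quota rounded against its threshold gives P1 3, P2 8, P3 4, P4 2, P5 8, P6 5, P7 7 (total 37).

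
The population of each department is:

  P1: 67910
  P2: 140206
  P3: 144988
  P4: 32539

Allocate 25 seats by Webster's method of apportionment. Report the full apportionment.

Standard divisor 385643/25 ≈ 15425.72; standard quotas: P1 4.402, P2 9.089, P3 9.399, P4 2.109.
Rounding to the nearest integer gives 4, 9, 9, 2 = 24 seats, so the divisor must be adjusted.
With modified divisor 15200: modified quotas P1 4.468, P2 9.224, P3 9.539, P4 2.141.
Rounding to the nearest integer: P1 4, P2 9, P3 10, P4 2 (total 25).

P1 4, P2 9, P3 10, P4 2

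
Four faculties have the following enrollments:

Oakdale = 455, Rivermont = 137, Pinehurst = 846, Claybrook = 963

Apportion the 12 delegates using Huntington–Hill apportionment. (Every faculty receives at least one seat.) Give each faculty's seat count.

With divisor 202: modified quotas Oakdale 2.252, Rivermont 0.678, Pinehurst 4.188, Claybrook 4.767.
Geometric-mean thresholds: Oakdale √(2·3)=2.449, Rivermont (min 1), Pinehurst √(4·5)=4.472, Claybrook √(4·5)=4.472.
Each quota rounded against its threshold gives Oakdale 2, Rivermont 1, Pinehurst 4, Claybrook 5 (total 12).

Oakdale=2, Rivermont=1, Pinehurst=4, Claybrook=5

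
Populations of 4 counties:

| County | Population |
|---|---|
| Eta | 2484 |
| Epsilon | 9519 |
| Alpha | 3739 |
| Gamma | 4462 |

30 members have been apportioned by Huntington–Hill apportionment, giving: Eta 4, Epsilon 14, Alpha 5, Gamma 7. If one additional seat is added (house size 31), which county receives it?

Priority for the next seat is population ÷ (√(s·(s+1))).
Priorities: Eta 555.439, Epsilon 656.873, Alpha 682.645, Gamma 596.260.
Highest priority: Alpha.

Alpha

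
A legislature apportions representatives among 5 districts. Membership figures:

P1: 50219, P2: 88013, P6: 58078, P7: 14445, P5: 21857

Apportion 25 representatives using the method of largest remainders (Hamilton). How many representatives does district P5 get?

Total 232612; standard divisor 232612/25 ≈ 9304.48.
Standard quotas: P1 5.3973, P2 9.4592, P6 6.2419, P7 1.5525, P5 2.3491.
Lower quotas: P1 5, P2 9, P6 6, P7 1, P5 2 (sum 23, leaving 2 seats).
Remainders in descending order: P7 0.5525, P2 0.4592, P1 0.3973, P5 0.3491, P6 0.2419.
Largest remainders: P7, P2 receive the extra seats.
P5 receives 2.

2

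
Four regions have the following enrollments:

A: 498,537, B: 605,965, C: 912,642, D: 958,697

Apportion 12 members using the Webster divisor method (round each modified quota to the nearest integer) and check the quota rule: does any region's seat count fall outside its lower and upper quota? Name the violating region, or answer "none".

Standard quotas: A 2.010, B 2.444, C 3.680, D 3.866.
Webster allocation: A 2, B 2, C 4, D 4.
Every allocation lies between the lower and upper quota.

none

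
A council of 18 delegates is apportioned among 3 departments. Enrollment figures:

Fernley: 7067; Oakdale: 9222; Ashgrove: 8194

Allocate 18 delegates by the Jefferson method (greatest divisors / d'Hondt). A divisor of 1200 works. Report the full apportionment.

Fernley 5; Oakdale 7; Ashgrove 6

With modified divisor 1200: modified quotas Fernley 5.889, Oakdale 7.685, Ashgrove 6.828.
Rounding down: Fernley 5, Oakdale 7, Ashgrove 6 (total 18).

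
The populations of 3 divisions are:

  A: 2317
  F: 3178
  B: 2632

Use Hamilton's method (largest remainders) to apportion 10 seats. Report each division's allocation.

The standard divisor is 8127/10 ≈ 812.7.
Standard quotas: A 2.851, F 3.910, B 3.239.
Lower quotas: A 2, F 3, B 3 (sum 8, leaving 2 seats).
Remainders in descending order: F 0.910, A 0.851, B 0.239.
The surplus seats go to F, A.

A=3, F=4, B=3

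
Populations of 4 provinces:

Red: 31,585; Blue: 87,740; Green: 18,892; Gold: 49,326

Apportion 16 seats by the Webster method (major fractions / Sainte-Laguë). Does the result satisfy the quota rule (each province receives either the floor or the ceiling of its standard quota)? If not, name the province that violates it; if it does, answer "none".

Standard quotas: Red 2.695, Blue 7.485, Green 1.612, Gold 4.208.
Webster allocation: Red 3, Blue 7, Green 2, Gold 4.
Every allocation lies between the lower and upper quota.

none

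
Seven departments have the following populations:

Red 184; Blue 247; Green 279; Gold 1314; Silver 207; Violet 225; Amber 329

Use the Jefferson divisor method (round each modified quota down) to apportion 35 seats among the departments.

Red: 2, Blue: 3, Green: 3, Gold: 18, Silver: 2, Violet: 3, Amber: 4

Standard divisor 2785/35 ≈ 79.571; standard quotas: Red 2.312, Blue 3.104, Green 3.506, Gold 16.513, Silver 2.601, Violet 2.828, Amber 4.135.
Rounding down gives 2, 3, 3, 16, 2, 2, 4 = 32 seats, so the divisor must be adjusted.
With modified divisor 71: modified quotas Red 2.592, Blue 3.479, Green 3.930, Gold 18.507, Silver 2.915, Violet 3.169, Amber 4.634.
Rounding down: Red 2, Blue 3, Green 3, Gold 18, Silver 2, Violet 3, Amber 4 (total 35).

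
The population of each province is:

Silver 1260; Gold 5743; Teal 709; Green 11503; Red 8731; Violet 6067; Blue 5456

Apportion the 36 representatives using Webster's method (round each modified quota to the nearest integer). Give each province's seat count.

Silver 1, Gold 5, Teal 1, Green 10, Red 8, Violet 6, Blue 5

Standard divisor 39469/36 ≈ 1096.361; standard quotas: Silver 1.149, Gold 5.238, Teal 0.647, Green 10.492, Red 7.964, Violet 5.534, Blue 4.976.
Rounding to the nearest integer gives Silver 1, Gold 5, Teal 1, Green 10, Red 8, Violet 6, Blue 5 — total 36, matching the house size, so no adjustment is needed.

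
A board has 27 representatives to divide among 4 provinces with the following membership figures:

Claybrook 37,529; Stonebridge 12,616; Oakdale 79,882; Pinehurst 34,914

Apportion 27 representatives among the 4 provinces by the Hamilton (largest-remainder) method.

Claybrook 6; Stonebridge 2; Oakdale 13; Pinehurst 6

Standard divisor: 164941 ÷ 27 ≈ 6108.926.
Standard quotas: Claybrook 6.1433, Stonebridge 2.0652, Oakdale 13.0763, Pinehurst 5.7152.
Lower quotas: Claybrook 6, Stonebridge 2, Oakdale 13, Pinehurst 5 (sum 26, leaving 1 seat).
Remainders in descending order: Pinehurst 0.7152, Claybrook 0.1433, Oakdale 0.0763, Stonebridge 0.0652.
The surplus seat goes to Pinehurst.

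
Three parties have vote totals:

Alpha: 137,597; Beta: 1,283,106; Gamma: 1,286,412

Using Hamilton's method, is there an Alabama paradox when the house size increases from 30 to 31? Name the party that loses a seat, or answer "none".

At 30 seats: Alpha 2, Beta 14, Gamma 14.
At 31 seats: Alpha 1, Beta 15, Gamma 15.
Alpha drops from 2 to 1.

Alpha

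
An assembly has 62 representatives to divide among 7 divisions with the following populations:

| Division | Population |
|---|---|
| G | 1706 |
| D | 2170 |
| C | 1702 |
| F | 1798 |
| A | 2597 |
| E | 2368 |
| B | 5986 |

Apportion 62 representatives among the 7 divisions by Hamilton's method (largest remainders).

G: 6; D: 7; C: 6; F: 6; A: 9; E: 8; B: 20

Total 18327; standard divisor 18327/62 ≈ 295.597.
Standard quotas: G 5.7714, D 7.3411, C 5.7578, F 6.0826, A 8.7856, E 8.0109, B 20.2506.
Lower quotas: G 5, D 7, C 5, F 6, A 8, E 8, B 20 (sum 59, leaving 3 seats).
Remainders in descending order: A 0.7856, G 0.7714, C 0.7578, D 0.3411, B 0.2506, F 0.0826, E 0.0109.
The surplus seats go to A, G, C.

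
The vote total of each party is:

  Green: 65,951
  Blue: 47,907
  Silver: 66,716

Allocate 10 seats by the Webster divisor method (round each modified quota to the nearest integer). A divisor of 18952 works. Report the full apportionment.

Green: 3; Blue: 3; Silver: 4

With modified divisor 18952: modified quotas Green 3.480, Blue 2.528, Silver 3.520.
Rounding to the nearest integer: Green 3, Blue 3, Silver 4 (total 10).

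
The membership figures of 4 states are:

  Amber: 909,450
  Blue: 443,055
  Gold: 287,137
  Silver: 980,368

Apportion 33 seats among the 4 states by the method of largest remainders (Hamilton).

The standard divisor is 2620010/33 ≈ 79394.242.
Standard quotas: Amber 11.4549, Blue 5.5804, Gold 3.6166, Silver 12.3481.
Lower quotas: Amber 11, Blue 5, Gold 3, Silver 12 (sum 31, leaving 2 seats).
Remainders in descending order: Gold 0.6166, Blue 0.5804, Amber 0.4549, Silver 0.3481.
Largest remainders: Gold, Blue receive the extra seats.

Amber=11; Blue=6; Gold=4; Silver=12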